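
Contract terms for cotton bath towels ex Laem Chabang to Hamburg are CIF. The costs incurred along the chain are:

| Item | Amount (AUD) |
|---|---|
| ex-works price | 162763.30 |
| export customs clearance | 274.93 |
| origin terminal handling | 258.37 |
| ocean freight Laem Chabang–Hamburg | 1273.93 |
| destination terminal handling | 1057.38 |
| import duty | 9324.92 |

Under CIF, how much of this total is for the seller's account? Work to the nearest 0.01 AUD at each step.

Seller's account: AUD 164570.53

CIF: the seller pays costs through ocean freight and marine insurance to the destination port.
Seller's account: goods 162763.30 + export clearance 274.93 + origin terminal 258.37 + freight 1273.93 = 164570.53
Buyer's account: destination terminal 1057.38 + duty 9324.92 = 10382.30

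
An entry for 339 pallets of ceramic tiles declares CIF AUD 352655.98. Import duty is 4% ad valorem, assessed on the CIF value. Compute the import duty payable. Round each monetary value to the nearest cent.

Import duty: AUD 14106.24

Import duty = 352655.98 × 4% = 14106.24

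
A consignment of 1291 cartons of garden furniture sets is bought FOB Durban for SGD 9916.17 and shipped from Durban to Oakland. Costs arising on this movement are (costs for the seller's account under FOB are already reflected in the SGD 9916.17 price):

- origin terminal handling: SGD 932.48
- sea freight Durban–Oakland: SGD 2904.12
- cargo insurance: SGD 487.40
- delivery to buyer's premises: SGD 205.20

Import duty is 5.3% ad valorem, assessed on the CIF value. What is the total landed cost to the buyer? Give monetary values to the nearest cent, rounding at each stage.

FOB: the seller bears costs until goods are on board at the origin port; the buyer bears freight, insurance and all costs thereafter.
Already in the invoice (seller's account under FOB): origin terminal — exclude.
CIF value = FOB price + freight + insurance = 9916.17 + 2904.12 + 487.40 = 13307.69
Import duty = 13307.69 × 5.3% = 705.31
Buyer bears: freight 2904.12 + insurance 487.40 + delivery 205.20 + duty 705.31 = 4302.03
Landed cost = invoice 9916.17 + 4302.03 = 14218.20

Total landed cost: SGD 14218.20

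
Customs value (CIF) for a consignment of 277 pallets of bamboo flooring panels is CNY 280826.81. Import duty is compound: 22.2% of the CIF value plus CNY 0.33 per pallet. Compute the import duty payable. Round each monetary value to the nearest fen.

Ad valorem component: 280826.81 × 22.2% = 62343.55
Specific component: 277 × 0.33 = 91.41
Import duty = 62343.55 + 91.41 = 62434.96

Import duty: CNY 62434.96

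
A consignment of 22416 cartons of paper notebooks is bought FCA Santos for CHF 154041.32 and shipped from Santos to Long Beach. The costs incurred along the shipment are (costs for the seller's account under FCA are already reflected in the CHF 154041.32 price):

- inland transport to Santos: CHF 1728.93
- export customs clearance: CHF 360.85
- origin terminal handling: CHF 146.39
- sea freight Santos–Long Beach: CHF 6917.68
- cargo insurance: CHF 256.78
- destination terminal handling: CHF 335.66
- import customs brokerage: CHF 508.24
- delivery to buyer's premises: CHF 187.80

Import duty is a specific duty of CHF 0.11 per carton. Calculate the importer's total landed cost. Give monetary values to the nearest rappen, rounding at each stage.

Total landed cost: CHF 164859.63

FCA: the seller delivers export-cleared goods to the carrier; the buyer bears costs from that point.
Already in the invoice (seller's account under FCA): inland to port, export clearance — exclude.
CIF value = FCA price + origin terminal + freight + insurance = 154041.32 + 146.39 + 6917.68 + 256.78 = 161362.17
Import duty = 22416 × 0.11 = 2465.76
Buyer bears: origin terminal 146.39 + freight 6917.68 + insurance 256.78 + destination terminal 335.66 + brokerage 508.24 + delivery 187.80 + duty 2465.76 = 10818.31
Landed cost = invoice 154041.32 + 10818.31 = 164859.63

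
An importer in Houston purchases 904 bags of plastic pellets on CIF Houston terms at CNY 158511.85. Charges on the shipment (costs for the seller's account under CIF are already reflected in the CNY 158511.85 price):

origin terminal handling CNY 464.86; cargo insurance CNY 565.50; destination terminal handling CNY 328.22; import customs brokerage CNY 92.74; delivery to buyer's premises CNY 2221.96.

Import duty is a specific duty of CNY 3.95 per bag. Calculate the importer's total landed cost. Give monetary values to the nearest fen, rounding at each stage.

Total landed cost: CNY 164725.57

CIF: the seller pays costs through ocean freight and marine insurance to the destination port.
Already in the invoice (seller's account under CIF): origin terminal, insurance — exclude.
The CIF price already equals the CIF value: 158511.85
Import duty = 904 × 3.95 = 3570.80
Buyer bears: destination terminal 328.22 + brokerage 92.74 + delivery 2221.96 + duty 3570.80 = 6213.72
Landed cost = invoice 158511.85 + 6213.72 = 164725.57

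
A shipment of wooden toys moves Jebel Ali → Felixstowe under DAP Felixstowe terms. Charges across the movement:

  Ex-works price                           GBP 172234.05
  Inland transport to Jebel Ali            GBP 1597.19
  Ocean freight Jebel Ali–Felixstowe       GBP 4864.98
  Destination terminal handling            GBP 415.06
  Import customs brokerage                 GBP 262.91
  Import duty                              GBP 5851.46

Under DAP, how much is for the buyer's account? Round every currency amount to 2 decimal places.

Buyer's account: GBP 6114.37

DAP: the seller bears all costs to the named destination except import duty and clearance.
Seller's account: goods 172234.05 + inland to port 1597.19 + freight 4864.98 + destination terminal 415.06 = 179111.28
Buyer's account: brokerage 262.91 + duty 5851.46 = 6114.37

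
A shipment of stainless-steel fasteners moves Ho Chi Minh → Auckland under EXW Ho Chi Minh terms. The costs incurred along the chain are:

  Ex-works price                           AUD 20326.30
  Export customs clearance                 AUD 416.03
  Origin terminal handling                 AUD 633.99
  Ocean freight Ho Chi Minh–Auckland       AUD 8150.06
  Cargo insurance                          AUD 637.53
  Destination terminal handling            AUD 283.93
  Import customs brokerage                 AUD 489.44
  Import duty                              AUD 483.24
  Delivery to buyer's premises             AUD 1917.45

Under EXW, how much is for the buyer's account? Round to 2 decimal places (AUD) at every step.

EXW: the seller makes goods available at their premises; the buyer bears all onward costs.
Seller's account: goods 20326.30 = 20326.30
Buyer's account: export clearance 416.03 + origin terminal 633.99 + freight 8150.06 + insurance 637.53 + destination terminal 283.93 + brokerage 489.44 + duty 483.24 + delivery 1917.45 = 13011.67

Buyer's account: AUD 13011.67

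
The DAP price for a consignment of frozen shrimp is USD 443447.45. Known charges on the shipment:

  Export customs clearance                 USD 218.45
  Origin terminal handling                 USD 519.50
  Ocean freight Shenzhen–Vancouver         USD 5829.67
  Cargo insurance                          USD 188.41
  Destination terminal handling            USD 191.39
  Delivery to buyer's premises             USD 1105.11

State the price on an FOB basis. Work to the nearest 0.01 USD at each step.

FOB price: USD 436132.87

Not relevant to the conversion: origin terminal, export clearance — on the seller under both DAP and FOB; already in the DAP price and stays in the FOB price.
From DAP to FOB, the seller no longer bears: freight, insurance, destination terminal, delivery.
FOB price = 443447.45 − 5829.67 − 188.41 − 191.39 − 1105.11 = 436132.87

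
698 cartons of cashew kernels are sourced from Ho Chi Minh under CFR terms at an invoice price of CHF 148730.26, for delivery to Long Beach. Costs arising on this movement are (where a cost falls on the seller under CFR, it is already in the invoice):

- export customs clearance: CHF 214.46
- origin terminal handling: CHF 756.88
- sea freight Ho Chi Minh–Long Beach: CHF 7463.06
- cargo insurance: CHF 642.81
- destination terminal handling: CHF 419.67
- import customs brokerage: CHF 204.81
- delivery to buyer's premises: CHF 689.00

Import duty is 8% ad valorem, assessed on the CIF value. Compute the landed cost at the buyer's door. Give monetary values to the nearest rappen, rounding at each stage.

Total landed cost: CHF 162636.40

CFR: the seller pays costs through ocean freight to the destination port, but not insurance.
Already in the invoice (seller's account under CFR): export clearance, origin terminal, freight — exclude.
CIF value = CFR price + insurance = 148730.26 + 642.81 = 149373.07
Import duty = 149373.07 × 8% = 11949.85
Buyer bears: insurance 642.81 + destination terminal 419.67 + brokerage 204.81 + delivery 689.00 + duty 11949.85 = 13906.14
Landed cost = invoice 148730.26 + 13906.14 = 162636.40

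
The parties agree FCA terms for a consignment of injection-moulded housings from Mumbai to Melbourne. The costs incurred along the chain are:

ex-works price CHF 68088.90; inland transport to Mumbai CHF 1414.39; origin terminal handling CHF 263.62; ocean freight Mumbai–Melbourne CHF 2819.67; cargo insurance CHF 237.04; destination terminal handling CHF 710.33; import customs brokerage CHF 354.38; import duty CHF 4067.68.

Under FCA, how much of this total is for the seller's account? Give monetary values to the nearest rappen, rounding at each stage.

FCA: the seller delivers export-cleared goods to the carrier; the buyer bears costs from that point.
Seller's account: goods 68088.90 + inland to port 1414.39 = 69503.29
Buyer's account: origin terminal 263.62 + freight 2819.67 + insurance 237.04 + destination terminal 710.33 + brokerage 354.38 + duty 4067.68 = 8452.72

Seller's account: CHF 69503.29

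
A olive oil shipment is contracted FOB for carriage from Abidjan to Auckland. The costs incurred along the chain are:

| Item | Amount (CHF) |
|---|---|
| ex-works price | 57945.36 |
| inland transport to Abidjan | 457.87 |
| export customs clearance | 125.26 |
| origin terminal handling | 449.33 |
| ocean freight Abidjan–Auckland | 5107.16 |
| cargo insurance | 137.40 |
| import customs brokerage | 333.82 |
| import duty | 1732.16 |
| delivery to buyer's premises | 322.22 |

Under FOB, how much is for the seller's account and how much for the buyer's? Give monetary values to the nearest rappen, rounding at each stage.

Seller: CHF 58977.82; buyer: CHF 7632.76

FOB: the seller bears costs until goods are on board at the origin port; the buyer bears freight, insurance and all costs thereafter.
Seller's account: goods 57945.36 + inland to port 457.87 + export clearance 125.26 + origin terminal 449.33 = 58977.82
Buyer's account: freight 5107.16 + insurance 137.40 + brokerage 333.82 + duty 1732.16 + delivery 322.22 = 7632.76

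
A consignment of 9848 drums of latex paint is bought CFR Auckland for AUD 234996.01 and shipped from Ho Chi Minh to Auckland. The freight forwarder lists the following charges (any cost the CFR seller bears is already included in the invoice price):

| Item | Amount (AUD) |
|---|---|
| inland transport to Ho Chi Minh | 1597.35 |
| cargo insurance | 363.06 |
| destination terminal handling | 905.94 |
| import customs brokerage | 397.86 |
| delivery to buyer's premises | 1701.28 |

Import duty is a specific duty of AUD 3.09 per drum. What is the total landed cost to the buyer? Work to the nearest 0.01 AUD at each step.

CFR: the seller pays costs through ocean freight to the destination port, but not insurance.
Already in the invoice (seller's account under CFR): inland to port — exclude.
CIF value = CFR price + insurance = 234996.01 + 363.06 = 235359.07
Import duty = 9848 × 3.09 = 30430.32
Buyer bears: insurance 363.06 + destination terminal 905.94 + brokerage 397.86 + delivery 1701.28 + duty 30430.32 = 33798.46
Landed cost = invoice 234996.01 + 33798.46 = 268794.47

Total landed cost: AUD 268794.47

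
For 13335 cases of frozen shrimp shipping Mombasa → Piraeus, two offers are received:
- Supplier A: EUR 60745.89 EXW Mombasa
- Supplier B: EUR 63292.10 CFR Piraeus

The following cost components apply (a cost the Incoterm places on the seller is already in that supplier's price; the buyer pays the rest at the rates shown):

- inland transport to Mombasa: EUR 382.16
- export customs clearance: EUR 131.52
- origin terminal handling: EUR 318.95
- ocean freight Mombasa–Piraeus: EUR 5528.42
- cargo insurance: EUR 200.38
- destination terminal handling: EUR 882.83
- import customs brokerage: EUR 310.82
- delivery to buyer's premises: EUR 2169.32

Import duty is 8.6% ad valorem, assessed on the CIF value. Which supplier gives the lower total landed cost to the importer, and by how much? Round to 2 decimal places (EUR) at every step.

Supplier A (EXW):
CIF value = EXW price + inland to port + export clearance + origin terminal + freight + insurance = 60745.89 + 382.16 + 131.52 + 318.95 + 5528.42 + 200.38 = 67307.32
Import duty = 67307.32 × 8.6% = 5788.43
Buyer bears (A): 382.16 + 131.52 + 318.95 + 5528.42 + 200.38 + 882.83 + 310.82 + 2169.32 = 9924.40
Landed cost (A) = invoice 60745.89 + 9924.40 + duty 5788.43 = 76458.72
Supplier B (CFR):
CIF value = CFR price + insurance = 63292.10 + 200.38 = 63492.48
Import duty = 63492.48 × 8.6% = 5460.35
Buyer bears (B): 200.38 + 882.83 + 310.82 + 2169.32 = 3563.35
Landed cost (B) = invoice 63292.10 + 3563.35 + duty 5460.35 = 72315.80
Difference = |76458.72 − 72315.80| = 4142.92

Supplier B is cheaper by EUR 4142.92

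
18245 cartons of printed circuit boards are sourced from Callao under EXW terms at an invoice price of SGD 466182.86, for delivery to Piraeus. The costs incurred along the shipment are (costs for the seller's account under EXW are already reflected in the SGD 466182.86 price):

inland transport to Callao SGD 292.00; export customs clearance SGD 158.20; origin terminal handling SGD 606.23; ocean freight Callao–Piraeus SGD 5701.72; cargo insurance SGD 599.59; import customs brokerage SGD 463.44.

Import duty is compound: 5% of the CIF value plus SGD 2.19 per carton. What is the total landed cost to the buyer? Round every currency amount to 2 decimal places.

Total landed cost: SGD 537637.62

EXW: the seller makes goods available at their premises; the buyer bears all onward costs.
CIF value = EXW price + inland to port + export clearance + origin terminal + freight + insurance = 466182.86 + 292.00 + 158.20 + 606.23 + 5701.72 + 599.59 = 473540.60
Ad valorem component: 473540.60 × 5% = 23677.03
Specific component: 18245 × 2.19 = 39956.55
Import duty = 23677.03 + 39956.55 = 63633.58
Buyer bears: inland to port 292.00 + export clearance 158.20 + origin terminal 606.23 + freight 5701.72 + insurance 599.59 + brokerage 463.44 + duty 63633.58 = 71454.76
Landed cost = invoice 466182.86 + 71454.76 = 537637.62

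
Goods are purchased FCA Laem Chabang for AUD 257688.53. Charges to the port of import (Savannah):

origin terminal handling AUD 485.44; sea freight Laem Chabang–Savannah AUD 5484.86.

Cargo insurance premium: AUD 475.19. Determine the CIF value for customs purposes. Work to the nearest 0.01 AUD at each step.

CIF = FCA price + pre-shipment costs + freight + insurance
CIF = 257688.53 + 485.44 + 5484.86 + 475.19 = 264134.02

CIF value: AUD 264134.02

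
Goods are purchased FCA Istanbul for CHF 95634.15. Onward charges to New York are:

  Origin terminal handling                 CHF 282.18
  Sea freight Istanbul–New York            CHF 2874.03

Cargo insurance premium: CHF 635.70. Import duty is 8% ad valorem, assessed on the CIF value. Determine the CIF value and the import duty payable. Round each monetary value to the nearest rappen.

CIF value: CHF 99426.06; import duty: CHF 7954.08

CIF = FCA price + pre-shipment costs + freight + insurance
CIF = 95634.15 + 282.18 + 2874.03 + 635.70 = 99426.06
Import duty = 99426.06 × 8% = 7954.08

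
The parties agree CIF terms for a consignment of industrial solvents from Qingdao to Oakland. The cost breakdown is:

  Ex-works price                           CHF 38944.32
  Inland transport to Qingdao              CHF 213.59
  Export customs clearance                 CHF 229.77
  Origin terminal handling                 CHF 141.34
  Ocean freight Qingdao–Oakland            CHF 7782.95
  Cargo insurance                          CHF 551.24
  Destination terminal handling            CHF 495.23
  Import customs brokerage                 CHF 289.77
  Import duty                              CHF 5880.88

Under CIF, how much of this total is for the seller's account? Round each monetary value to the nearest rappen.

CIF: the seller pays costs through ocean freight and marine insurance to the destination port.
Seller's account: goods 38944.32 + inland to port 213.59 + export clearance 229.77 + origin terminal 141.34 + freight 7782.95 + insurance 551.24 = 47863.21
Buyer's account: destination terminal 495.23 + brokerage 289.77 + duty 5880.88 = 6665.88

Seller's account: CHF 47863.21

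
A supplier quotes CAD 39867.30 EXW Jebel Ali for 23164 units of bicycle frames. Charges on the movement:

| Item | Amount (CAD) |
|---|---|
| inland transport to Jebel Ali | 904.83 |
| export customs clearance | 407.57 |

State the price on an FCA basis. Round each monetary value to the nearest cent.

FCA price: CAD 41179.70

From EXW to FCA, the seller additionally bears: inland to port, export clearance.
FCA price = 39867.30 + 904.83 + 407.57 = 41179.70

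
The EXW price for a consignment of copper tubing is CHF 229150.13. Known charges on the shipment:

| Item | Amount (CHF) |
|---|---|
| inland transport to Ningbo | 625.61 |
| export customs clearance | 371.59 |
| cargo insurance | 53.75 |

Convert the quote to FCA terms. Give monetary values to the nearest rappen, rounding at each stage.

Not relevant to the conversion: insurance — on the buyer under both terms; not part of either seller's price.
From EXW to FCA, the seller additionally bears: inland to port, export clearance.
FCA price = 229150.13 + 625.61 + 371.59 = 230147.33

FCA price: CHF 230147.33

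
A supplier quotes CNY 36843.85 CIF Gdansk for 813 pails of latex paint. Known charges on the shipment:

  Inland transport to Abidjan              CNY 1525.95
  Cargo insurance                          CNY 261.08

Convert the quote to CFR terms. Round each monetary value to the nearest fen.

CFR price: CNY 36582.77

Not relevant to the conversion: inland to port — on the seller under both CIF and CFR; already in the CIF price and stays in the CFR price.
From CIF to CFR, the seller no longer bears: insurance.
CFR price = 36843.85 − 261.08 = 36582.77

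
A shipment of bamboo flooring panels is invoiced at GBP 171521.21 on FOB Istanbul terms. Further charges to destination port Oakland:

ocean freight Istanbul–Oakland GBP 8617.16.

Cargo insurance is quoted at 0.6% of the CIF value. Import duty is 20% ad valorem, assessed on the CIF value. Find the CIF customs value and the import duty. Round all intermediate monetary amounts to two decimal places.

Let C be the CIF value. C = FOB price + freight + 0.6% × C
C − 0.6% × C = 171521.21 + 8617.16
0.994 × C = 180138.37
C = 180138.37 / 0.994 = 181225.72
Insurance premium = 0.6% × 181225.72 = 1087.35
Import duty = 181225.72 × 20% = 36245.14

CIF value: GBP 181225.72; import duty: GBP 36245.14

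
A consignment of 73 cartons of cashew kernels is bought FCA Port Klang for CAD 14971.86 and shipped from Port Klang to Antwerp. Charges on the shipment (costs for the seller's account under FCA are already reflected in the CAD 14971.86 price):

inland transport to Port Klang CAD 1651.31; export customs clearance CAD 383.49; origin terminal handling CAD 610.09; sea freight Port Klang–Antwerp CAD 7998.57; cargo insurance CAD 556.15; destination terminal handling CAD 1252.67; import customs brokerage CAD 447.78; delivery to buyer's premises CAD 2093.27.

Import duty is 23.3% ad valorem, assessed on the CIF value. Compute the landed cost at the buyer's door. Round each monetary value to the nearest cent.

FCA: the seller delivers export-cleared goods to the carrier; the buyer bears costs from that point.
Already in the invoice (seller's account under FCA): inland to port, export clearance — exclude.
CIF value = FCA price + origin terminal + freight + insurance = 14971.86 + 610.09 + 7998.57 + 556.15 = 24136.67
Import duty = 24136.67 × 23.3% = 5623.84
Buyer bears: origin terminal 610.09 + freight 7998.57 + insurance 556.15 + destination terminal 1252.67 + brokerage 447.78 + delivery 2093.27 + duty 5623.84 = 18582.37
Landed cost = invoice 14971.86 + 18582.37 = 33554.23

Total landed cost: CAD 33554.23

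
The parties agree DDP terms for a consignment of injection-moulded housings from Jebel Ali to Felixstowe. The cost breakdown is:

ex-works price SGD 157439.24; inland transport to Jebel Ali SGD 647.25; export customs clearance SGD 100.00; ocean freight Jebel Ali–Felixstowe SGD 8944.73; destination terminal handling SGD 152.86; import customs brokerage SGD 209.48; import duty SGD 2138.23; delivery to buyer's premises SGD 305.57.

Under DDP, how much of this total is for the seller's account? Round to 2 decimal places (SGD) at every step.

Seller's account: SGD 169937.36

DDP: the seller bears all costs including import duty.
Seller's account: goods 157439.24 + inland to port 647.25 + export clearance 100.00 + freight 8944.73 + destination terminal 152.86 + brokerage 209.48 + duty 2138.23 + delivery 305.57 = 169937.36
Buyer's account: 0.00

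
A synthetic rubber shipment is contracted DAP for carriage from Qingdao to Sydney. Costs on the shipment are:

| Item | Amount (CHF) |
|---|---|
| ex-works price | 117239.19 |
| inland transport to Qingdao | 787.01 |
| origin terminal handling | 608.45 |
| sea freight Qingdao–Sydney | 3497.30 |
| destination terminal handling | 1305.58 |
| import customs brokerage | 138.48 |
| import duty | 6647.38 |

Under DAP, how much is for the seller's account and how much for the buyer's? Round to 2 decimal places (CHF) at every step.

Seller: CHF 123437.53; buyer: CHF 6785.86

DAP: the seller bears all costs to the named destination except import duty and clearance.
Seller's account: goods 117239.19 + inland to port 787.01 + origin terminal 608.45 + freight 3497.30 + destination terminal 1305.58 = 123437.53
Buyer's account: brokerage 138.48 + duty 6647.38 = 6785.86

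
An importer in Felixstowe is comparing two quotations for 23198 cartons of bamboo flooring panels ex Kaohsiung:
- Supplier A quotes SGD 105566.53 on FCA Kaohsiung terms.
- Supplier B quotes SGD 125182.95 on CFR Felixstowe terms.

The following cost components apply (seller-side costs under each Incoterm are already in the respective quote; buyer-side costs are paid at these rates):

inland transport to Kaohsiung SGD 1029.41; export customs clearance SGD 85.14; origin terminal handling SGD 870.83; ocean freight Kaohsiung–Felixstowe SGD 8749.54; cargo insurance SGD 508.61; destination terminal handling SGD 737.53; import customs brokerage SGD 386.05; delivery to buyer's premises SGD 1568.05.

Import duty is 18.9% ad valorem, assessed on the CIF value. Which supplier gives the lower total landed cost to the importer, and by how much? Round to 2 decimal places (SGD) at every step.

Supplier A (FCA):
CIF value = FCA price + origin terminal + freight + insurance = 105566.53 + 870.83 + 8749.54 + 508.61 = 115695.51
Import duty = 115695.51 × 18.9% = 21866.45
Buyer bears (A): 870.83 + 8749.54 + 508.61 + 737.53 + 386.05 + 1568.05 = 12820.61
Landed cost (A) = invoice 105566.53 + 12820.61 + duty 21866.45 = 140253.59
Supplier B (CFR):
CIF value = CFR price + insurance = 125182.95 + 508.61 = 125691.56
Import duty = 125691.56 × 18.9% = 23755.70
Buyer bears (B): 508.61 + 737.53 + 386.05 + 1568.05 = 3200.24
Landed cost (B) = invoice 125182.95 + 3200.24 + duty 23755.70 = 152138.89
Difference = |140253.59 − 152138.89| = 11885.30

Supplier A is cheaper by SGD 11885.30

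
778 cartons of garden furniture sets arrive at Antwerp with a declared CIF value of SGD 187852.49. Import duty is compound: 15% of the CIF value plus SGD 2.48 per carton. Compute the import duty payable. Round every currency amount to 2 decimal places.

Import duty: SGD 30107.31

Ad valorem component: 187852.49 × 15% = 28177.87
Specific component: 778 × 2.48 = 1929.44
Import duty = 28177.87 + 1929.44 = 30107.31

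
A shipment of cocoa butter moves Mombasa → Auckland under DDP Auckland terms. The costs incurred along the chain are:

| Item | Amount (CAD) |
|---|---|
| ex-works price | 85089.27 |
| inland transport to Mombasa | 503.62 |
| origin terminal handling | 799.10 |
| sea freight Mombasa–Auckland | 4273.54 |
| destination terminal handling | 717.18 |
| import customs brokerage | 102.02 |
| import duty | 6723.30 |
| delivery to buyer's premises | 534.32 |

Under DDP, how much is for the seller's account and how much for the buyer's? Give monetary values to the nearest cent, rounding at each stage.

DDP: the seller bears all costs including import duty.
Seller's account: goods 85089.27 + inland to port 503.62 + origin terminal 799.10 + freight 4273.54 + destination terminal 717.18 + brokerage 102.02 + duty 6723.30 + delivery 534.32 = 98742.35
Buyer's account: 0.00

Seller: CAD 98742.35; buyer: CAD 0.00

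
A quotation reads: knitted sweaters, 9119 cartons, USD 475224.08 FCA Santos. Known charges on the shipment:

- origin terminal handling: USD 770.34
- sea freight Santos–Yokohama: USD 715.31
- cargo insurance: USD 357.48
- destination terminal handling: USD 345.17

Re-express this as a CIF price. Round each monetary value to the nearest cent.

CIF price: USD 477067.21

Not relevant to the conversion: destination terminal — on the buyer under both terms; not part of either seller's price.
From FCA to CIF, the seller additionally bears: origin terminal, freight, insurance.
CIF price = 475224.08 + 770.34 + 715.31 + 357.48 = 477067.21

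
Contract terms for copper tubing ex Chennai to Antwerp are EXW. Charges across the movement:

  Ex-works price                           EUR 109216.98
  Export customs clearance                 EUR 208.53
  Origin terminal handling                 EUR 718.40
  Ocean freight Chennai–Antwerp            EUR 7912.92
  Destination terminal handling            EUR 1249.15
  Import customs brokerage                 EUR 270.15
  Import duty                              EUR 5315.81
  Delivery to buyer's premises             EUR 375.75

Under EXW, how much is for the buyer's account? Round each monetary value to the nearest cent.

Buyer's account: EUR 16050.71

EXW: the seller makes goods available at their premises; the buyer bears all onward costs.
Seller's account: goods 109216.98 = 109216.98
Buyer's account: export clearance 208.53 + origin terminal 718.40 + freight 7912.92 + destination terminal 1249.15 + brokerage 270.15 + duty 5315.81 + delivery 375.75 = 16050.71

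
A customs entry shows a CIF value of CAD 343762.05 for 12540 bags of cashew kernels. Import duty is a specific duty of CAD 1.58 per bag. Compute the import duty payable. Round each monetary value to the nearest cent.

Import duty: CAD 19813.20

Import duty = 12540 × 1.58 = 19813.20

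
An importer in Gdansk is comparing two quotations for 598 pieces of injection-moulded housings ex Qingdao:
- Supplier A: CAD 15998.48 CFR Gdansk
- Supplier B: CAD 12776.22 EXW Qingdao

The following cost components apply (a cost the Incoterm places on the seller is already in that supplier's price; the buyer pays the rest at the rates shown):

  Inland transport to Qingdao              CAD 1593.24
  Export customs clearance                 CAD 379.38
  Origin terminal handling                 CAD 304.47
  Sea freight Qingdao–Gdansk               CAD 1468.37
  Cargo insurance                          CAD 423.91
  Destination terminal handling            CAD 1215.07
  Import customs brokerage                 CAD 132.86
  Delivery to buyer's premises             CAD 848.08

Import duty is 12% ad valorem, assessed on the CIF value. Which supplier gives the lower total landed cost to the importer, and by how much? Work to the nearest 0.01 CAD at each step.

Supplier A (CFR):
CIF value = CFR price + insurance = 15998.48 + 423.91 = 16422.39
Import duty = 16422.39 × 12% = 1970.69
Buyer bears (A): 423.91 + 1215.07 + 132.86 + 848.08 = 2619.92
Landed cost (A) = invoice 15998.48 + 2619.92 + duty 1970.69 = 20589.09
Supplier B (EXW):
CIF value = EXW price + inland to port + export clearance + origin terminal + freight + insurance = 12776.22 + 1593.24 + 379.38 + 304.47 + 1468.37 + 423.91 = 16945.59
Import duty = 16945.59 × 12% = 2033.47
Buyer bears (B): 1593.24 + 379.38 + 304.47 + 1468.37 + 423.91 + 1215.07 + 132.86 + 848.08 = 6365.38
Landed cost (B) = invoice 12776.22 + 6365.38 + duty 2033.47 = 21175.07
Difference = |20589.09 − 21175.07| = 585.98

Supplier A is cheaper by CAD 585.98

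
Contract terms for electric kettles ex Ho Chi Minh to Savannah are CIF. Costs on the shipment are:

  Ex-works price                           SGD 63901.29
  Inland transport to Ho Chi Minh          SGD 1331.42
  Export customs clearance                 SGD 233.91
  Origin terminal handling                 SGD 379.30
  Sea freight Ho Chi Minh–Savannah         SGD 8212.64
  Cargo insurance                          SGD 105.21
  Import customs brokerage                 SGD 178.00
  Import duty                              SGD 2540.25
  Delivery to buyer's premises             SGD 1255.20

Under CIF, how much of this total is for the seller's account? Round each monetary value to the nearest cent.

CIF: the seller pays costs through ocean freight and marine insurance to the destination port.
Seller's account: goods 63901.29 + inland to port 1331.42 + export clearance 233.91 + origin terminal 379.30 + freight 8212.64 + insurance 105.21 = 74163.77
Buyer's account: brokerage 178.00 + duty 2540.25 + delivery 1255.20 = 3973.45

Seller's account: SGD 74163.77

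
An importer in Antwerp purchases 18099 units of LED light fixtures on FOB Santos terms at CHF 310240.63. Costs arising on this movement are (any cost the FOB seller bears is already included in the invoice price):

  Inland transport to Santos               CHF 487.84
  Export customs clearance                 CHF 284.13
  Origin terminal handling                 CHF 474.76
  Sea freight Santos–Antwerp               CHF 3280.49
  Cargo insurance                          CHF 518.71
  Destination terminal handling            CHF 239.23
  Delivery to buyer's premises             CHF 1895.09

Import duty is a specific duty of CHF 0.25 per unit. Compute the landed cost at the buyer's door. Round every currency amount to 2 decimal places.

FOB: the seller bears costs until goods are on board at the origin port; the buyer bears freight, insurance and all costs thereafter.
Already in the invoice (seller's account under FOB): inland to port, export clearance, origin terminal — exclude.
CIF value = FOB price + freight + insurance = 310240.63 + 3280.49 + 518.71 = 314039.83
Import duty = 18099 × 0.25 = 4524.75
Buyer bears: freight 3280.49 + insurance 518.71 + destination terminal 239.23 + delivery 1895.09 + duty 4524.75 = 10458.27
Landed cost = invoice 310240.63 + 10458.27 = 320698.90

Total landed cost: CHF 320698.90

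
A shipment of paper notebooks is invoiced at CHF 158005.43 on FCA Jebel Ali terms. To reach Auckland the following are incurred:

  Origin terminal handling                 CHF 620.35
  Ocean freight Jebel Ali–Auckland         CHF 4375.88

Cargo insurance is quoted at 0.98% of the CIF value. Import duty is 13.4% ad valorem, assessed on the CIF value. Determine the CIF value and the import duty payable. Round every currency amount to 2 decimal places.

Let C be the CIF value. C = FCA price + pre-shipment costs + freight + 0.98% × C
C − 0.98% × C = 158005.43 + 620.35 + 4375.88
0.9902 × C = 163001.66
C = 163001.66 / 0.9902 = 164614.89
Insurance premium = 0.98% × 164614.89 = 1613.23
Import duty = 164614.89 × 13.4% = 22058.40

CIF value: CHF 164614.89; import duty: CHF 22058.40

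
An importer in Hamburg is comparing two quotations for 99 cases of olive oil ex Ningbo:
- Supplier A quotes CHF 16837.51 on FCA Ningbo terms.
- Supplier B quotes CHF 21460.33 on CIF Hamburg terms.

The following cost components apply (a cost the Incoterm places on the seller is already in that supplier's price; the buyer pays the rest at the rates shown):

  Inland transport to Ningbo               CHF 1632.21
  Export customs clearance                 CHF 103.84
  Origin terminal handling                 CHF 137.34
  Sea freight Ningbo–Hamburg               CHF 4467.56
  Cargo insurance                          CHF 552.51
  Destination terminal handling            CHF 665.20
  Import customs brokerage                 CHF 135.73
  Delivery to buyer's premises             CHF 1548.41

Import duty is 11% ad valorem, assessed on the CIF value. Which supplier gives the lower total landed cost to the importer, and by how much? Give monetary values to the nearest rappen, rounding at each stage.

Supplier B is cheaper by CHF 593.39

Supplier A (FCA):
CIF value = FCA price + origin terminal + freight + insurance = 16837.51 + 137.34 + 4467.56 + 552.51 = 21994.92
Import duty = 21994.92 × 11% = 2419.44
Buyer bears (A): 137.34 + 4467.56 + 552.51 + 665.20 + 135.73 + 1548.41 = 7506.75
Landed cost (A) = invoice 16837.51 + 7506.75 + duty 2419.44 = 26763.70
Supplier B (CIF):
The CIF price already equals the CIF value: 21460.33
Import duty = 21460.33 × 11% = 2360.64
Buyer bears (B): 665.20 + 135.73 + 1548.41 = 2349.34
Landed cost (B) = invoice 21460.33 + 2349.34 + duty 2360.64 = 26170.31
Difference = |26763.70 − 26170.31| = 593.39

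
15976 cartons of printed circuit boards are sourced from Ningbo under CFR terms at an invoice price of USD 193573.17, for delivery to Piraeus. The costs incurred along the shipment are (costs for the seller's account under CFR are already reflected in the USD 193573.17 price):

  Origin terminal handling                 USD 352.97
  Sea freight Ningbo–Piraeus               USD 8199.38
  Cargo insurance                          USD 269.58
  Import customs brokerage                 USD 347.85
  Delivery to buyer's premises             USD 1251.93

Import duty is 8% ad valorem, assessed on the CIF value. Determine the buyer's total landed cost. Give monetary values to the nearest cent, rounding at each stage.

Total landed cost: USD 210949.95

CFR: the seller pays costs through ocean freight to the destination port, but not insurance.
Already in the invoice (seller's account under CFR): origin terminal, freight — exclude.
CIF value = CFR price + insurance = 193573.17 + 269.58 = 193842.75
Import duty = 193842.75 × 8% = 15507.42
Buyer bears: insurance 269.58 + brokerage 347.85 + delivery 1251.93 + duty 15507.42 = 17376.78
Landed cost = invoice 193573.17 + 17376.78 = 210949.95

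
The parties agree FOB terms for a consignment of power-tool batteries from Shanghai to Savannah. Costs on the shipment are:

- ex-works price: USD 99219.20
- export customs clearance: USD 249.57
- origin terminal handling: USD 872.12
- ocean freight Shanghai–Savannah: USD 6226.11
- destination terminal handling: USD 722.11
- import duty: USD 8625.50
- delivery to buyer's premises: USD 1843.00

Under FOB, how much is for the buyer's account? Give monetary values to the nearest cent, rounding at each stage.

Buyer's account: USD 17416.72

FOB: the seller bears costs until goods are on board at the origin port; the buyer bears freight, insurance and all costs thereafter.
Seller's account: goods 99219.20 + export clearance 249.57 + origin terminal 872.12 = 100340.89
Buyer's account: freight 6226.11 + destination terminal 722.11 + duty 8625.50 + delivery 1843.00 = 17416.72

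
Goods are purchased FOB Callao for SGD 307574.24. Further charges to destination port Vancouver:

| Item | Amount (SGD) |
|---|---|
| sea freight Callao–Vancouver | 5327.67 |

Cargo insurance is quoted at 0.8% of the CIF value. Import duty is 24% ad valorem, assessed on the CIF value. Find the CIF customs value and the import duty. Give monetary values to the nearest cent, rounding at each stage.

Let C be the CIF value. C = FOB price + freight + 0.8% × C
C − 0.8% × C = 307574.24 + 5327.67
0.992 × C = 312901.91
C = 312901.91 / 0.992 = 315425.31
Insurance premium = 0.8% × 315425.31 = 2523.40
Import duty = 315425.31 × 24% = 75702.07

CIF value: SGD 315425.31; import duty: SGD 75702.07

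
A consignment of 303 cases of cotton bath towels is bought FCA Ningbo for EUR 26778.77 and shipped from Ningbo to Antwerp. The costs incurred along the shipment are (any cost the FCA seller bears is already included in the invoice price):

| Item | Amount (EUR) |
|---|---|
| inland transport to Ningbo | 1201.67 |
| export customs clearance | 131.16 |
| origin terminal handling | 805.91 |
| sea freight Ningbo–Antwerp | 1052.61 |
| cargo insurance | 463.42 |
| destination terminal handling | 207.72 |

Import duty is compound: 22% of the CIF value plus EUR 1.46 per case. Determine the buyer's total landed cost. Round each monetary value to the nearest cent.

FCA: the seller delivers export-cleared goods to the carrier; the buyer bears costs from that point.
Already in the invoice (seller's account under FCA): inland to port, export clearance — exclude.
CIF value = FCA price + origin terminal + freight + insurance = 26778.77 + 805.91 + 1052.61 + 463.42 = 29100.71
Ad valorem component: 29100.71 × 22% = 6402.16
Specific component: 303 × 1.46 = 442.38
Import duty = 6402.16 + 442.38 = 6844.54
Buyer bears: origin terminal 805.91 + freight 1052.61 + insurance 463.42 + destination terminal 207.72 + duty 6844.54 = 9374.20
Landed cost = invoice 26778.77 + 9374.20 = 36152.97

Total landed cost: EUR 36152.97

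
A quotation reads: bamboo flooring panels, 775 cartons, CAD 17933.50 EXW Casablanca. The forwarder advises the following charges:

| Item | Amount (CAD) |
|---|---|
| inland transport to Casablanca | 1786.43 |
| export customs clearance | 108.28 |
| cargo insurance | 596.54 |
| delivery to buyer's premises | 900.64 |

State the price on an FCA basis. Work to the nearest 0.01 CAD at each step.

Not relevant to the conversion: delivery, insurance — on the buyer under both terms; not part of either seller's price.
From EXW to FCA, the seller additionally bears: inland to port, export clearance.
FCA price = 17933.50 + 1786.43 + 108.28 = 19828.21

FCA price: CAD 19828.21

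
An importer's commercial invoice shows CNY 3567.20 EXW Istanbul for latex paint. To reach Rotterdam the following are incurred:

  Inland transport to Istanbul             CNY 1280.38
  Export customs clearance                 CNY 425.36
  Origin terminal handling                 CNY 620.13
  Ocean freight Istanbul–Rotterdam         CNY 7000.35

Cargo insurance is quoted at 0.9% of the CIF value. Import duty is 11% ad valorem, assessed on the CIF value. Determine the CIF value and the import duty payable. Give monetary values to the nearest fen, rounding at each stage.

Let C be the CIF value. C = EXW price + pre-shipment costs + freight + 0.9% × C
C − 0.9% × C = 3567.20 + 1280.38 + 425.36 + 620.13 + 7000.35
0.991 × C = 12893.42
C = 12893.42 / 0.991 = 13010.51
Insurance premium = 0.9% × 13010.51 = 117.09
Import duty = 13010.51 × 11% = 1431.16

CIF value: CNY 13010.51; import duty: CNY 1431.16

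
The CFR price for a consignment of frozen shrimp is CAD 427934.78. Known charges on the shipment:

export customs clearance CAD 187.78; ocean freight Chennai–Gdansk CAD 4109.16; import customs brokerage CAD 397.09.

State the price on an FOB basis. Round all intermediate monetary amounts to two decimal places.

FOB price: CAD 423825.62

Not relevant to the conversion: export clearance — on the seller under both CFR and FOB; already in the CFR price and stays in the FOB price. brokerage — on the buyer under both terms; not part of either seller's price.
From CFR to FOB, the seller no longer bears: freight.
FOB price = 427934.78 − 4109.16 = 423825.62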